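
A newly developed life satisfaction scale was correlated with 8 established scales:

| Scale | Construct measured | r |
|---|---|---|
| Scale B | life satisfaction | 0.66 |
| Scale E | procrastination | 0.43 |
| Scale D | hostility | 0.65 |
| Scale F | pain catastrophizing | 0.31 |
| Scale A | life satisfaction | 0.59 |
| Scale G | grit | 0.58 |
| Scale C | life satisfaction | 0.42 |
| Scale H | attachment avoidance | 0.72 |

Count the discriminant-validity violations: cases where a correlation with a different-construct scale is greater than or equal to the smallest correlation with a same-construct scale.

4

Convergent (same construct = life satisfaction): Scale B, Scale A, Scale C.
Smallest convergent = 0.42. Discriminant values: 0.43, 0.65, 0.31, 0.58, 0.72; count ≥ 0.42 → 4.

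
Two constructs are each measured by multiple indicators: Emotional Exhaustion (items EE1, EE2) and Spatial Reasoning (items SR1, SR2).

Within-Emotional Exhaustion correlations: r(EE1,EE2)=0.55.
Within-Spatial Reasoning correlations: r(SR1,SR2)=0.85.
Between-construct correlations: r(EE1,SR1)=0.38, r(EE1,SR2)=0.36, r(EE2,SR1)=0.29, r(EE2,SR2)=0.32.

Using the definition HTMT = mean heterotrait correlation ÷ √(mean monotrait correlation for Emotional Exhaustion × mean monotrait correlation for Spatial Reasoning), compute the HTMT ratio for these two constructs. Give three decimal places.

Mean heterotrait r = 1.35/4 = 0.3375.
Mean within-EE = 0.55/1 = 0.5500; mean within-SR = 0.85/1 = 0.8500.
Geometric mean = √(0.5500 × 0.8500) = 0.6837.
HTMT = 0.3375 / 0.6837 = 0.494.

0.494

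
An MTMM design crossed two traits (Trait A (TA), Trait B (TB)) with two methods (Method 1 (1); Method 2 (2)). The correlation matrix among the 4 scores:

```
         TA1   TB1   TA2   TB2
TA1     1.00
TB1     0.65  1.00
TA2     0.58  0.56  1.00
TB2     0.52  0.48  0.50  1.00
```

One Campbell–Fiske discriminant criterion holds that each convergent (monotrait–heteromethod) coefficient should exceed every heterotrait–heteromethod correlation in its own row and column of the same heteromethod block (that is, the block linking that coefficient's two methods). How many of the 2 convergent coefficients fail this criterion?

1

Each convergent coefficient versus the relevant comparison correlations:
TA (methods 1·2): 0.58 vs {0.52, 0.56} → pass.
TB (methods 1·2): 0.48 vs {0.56, 0.52} → fail.
1 of 2 fail.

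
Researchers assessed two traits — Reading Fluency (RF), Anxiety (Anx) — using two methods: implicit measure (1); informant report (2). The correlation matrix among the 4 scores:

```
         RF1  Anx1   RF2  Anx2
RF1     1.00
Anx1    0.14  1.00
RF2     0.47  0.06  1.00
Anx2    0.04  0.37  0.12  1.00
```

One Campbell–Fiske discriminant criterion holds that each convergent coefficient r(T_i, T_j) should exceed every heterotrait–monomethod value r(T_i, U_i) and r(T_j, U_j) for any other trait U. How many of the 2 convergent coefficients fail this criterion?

0

Each convergent coefficient versus the relevant comparison correlations:
RF (methods 1·2): 0.47 vs {0.14, 0.12} → pass.
Anx (methods 1·2): 0.37 vs {0.14, 0.12} → pass.
0 of 2 fail.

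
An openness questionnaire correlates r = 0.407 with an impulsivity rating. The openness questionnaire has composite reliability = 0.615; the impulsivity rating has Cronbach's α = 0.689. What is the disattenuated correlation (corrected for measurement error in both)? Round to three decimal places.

0.625

r_true = r_obs / √(r_xx · r_yy) = 0.407 / √(0.615 × 0.689) = 0.407 / √0.423735 = 0.407 / 0.6509 ≈ 0.625.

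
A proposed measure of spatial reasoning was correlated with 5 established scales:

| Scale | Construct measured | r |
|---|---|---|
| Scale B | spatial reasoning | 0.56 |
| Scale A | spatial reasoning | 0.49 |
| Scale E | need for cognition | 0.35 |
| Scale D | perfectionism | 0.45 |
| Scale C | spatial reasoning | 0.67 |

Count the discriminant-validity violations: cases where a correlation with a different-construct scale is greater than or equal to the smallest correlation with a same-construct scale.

Convergent (same construct = spatial reasoning): Scale B, Scale A, Scale C.
Smallest convergent = 0.49. Discriminant values: 0.35, 0.45; count ≥ 0.49 → 0.

0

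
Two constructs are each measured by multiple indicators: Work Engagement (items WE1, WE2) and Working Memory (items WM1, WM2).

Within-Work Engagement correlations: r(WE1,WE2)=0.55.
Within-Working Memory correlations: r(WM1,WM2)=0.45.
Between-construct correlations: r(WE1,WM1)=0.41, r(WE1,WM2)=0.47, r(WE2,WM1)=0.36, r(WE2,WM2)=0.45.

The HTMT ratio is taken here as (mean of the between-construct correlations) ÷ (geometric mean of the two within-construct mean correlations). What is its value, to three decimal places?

Between-construct mean = 1.69/4 = 0.4225.
Mean within-WE = 0.55/1 = 0.5500; mean within-WM = 0.45/1 = 0.4500.
Geometric mean = √(0.5500 × 0.4500) = 0.4975.
HTMT = 0.4225 / 0.4975 = 0.849.

0.849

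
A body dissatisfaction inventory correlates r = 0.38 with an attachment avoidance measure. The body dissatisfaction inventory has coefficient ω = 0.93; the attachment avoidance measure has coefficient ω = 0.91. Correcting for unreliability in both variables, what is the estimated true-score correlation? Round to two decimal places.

r_true = r_obs / √(r_xx · r_yy) = 0.38 / √(0.93 × 0.91) = 0.38 / √0.8463 = 0.38 / 0.9199 ≈ 0.41.

0.41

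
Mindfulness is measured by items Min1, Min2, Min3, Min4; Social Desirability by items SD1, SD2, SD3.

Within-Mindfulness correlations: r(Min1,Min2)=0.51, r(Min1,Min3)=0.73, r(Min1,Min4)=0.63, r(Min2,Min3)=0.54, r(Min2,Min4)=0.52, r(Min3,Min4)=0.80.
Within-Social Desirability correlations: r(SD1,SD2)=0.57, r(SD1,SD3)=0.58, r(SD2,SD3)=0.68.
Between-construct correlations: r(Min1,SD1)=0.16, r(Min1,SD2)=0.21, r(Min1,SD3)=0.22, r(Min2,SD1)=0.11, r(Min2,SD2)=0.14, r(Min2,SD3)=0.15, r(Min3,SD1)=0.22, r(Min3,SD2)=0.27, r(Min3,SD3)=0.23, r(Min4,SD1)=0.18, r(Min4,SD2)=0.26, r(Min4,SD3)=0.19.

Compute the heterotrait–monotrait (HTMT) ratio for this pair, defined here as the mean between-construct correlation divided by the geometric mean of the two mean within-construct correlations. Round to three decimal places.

0.317

Mean heterotrait r = 2.34/12 = 0.1950.
Mean within-Min = 3.73/6 = 0.6217; mean within-SD = 1.83/3 = 0.6100.
Geometric mean = √(0.6217 × 0.6100) = 0.6158.
HTMT = 0.1950 / 0.6158 = 0.317.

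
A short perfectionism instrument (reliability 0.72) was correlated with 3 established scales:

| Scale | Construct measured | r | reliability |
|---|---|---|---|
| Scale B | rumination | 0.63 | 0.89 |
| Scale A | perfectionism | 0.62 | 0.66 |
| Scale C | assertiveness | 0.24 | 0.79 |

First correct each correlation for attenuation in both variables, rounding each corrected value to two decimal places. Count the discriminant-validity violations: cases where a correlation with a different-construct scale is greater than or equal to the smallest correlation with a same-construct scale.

Disattenuated r (r / √(r_scale · r_new)):
  Scale B (disc): 0.63 / √(0.89·0.72) = 0.79
  Scale A (conv): 0.62 / √(0.66·0.72) = 0.90
  Scale C (disc): 0.24 / √(0.79·0.72) = 0.32
Smallest convergent = 0.90. Discriminant values: 0.79, 0.32; count ≥ 0.90 → 0.

0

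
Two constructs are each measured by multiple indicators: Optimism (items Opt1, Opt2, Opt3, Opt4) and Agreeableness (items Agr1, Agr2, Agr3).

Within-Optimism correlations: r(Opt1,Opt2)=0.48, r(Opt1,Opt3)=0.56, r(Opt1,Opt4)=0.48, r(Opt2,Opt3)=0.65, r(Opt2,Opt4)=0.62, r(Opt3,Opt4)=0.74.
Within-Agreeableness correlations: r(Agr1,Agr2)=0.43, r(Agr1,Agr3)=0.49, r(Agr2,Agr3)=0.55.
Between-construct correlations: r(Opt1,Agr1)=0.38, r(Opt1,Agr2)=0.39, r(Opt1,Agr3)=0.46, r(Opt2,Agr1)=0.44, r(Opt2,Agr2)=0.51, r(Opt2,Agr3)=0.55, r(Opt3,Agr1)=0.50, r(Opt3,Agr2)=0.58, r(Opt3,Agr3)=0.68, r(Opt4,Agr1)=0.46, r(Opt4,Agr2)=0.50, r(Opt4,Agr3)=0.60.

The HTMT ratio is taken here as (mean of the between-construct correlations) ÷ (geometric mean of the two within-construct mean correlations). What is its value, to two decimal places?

Between-construct mean = 6.05/12 = 0.5042.
Mean within-Opt = 3.53/6 = 0.5883; mean within-Agr = 1.47/3 = 0.4900.
Geometric mean = √(0.5883 × 0.4900) = 0.5369.
HTMT = 0.5042 / 0.5369 = 0.94.

0.94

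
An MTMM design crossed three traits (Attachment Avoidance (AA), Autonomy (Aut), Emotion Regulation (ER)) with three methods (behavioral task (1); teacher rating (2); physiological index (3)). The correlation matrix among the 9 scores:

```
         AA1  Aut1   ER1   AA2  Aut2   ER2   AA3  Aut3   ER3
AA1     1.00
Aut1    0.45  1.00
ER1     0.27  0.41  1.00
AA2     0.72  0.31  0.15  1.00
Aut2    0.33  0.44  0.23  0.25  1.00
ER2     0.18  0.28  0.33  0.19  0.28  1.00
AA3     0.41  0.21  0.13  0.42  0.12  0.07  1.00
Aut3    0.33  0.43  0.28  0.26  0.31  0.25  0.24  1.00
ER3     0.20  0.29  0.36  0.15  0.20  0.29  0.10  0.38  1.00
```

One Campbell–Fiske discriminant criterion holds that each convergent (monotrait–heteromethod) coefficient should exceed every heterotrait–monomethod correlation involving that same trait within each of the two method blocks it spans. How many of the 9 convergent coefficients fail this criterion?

Checking each validity diagonal entry against its comparison values:
AA (methods 1·2): 0.72 vs {0.45, 0.25, 0.27, 0.19} → pass.
AA (methods 1·3): 0.41 vs {0.45, 0.24, 0.27, 0.10} → fail.
AA (methods 2·3): 0.42 vs {0.25, 0.24, 0.19, 0.10} → pass.
Aut (methods 1·2): 0.44 vs {0.45, 0.25, 0.41, 0.28} → fail.
Aut (methods 1·3): 0.43 vs {0.45, 0.24, 0.41, 0.38} → fail.
Aut (methods 2·3): 0.31 vs {0.25, 0.24, 0.28, 0.38} → fail.
ER (methods 1·2): 0.33 vs {0.27, 0.19, 0.41, 0.28} → fail.
ER (methods 1·3): 0.36 vs {0.27, 0.10, 0.41, 0.38} → fail.
ER (methods 2·3): 0.29 vs {0.19, 0.10, 0.28, 0.38} → fail.
7 of 9 fail.

7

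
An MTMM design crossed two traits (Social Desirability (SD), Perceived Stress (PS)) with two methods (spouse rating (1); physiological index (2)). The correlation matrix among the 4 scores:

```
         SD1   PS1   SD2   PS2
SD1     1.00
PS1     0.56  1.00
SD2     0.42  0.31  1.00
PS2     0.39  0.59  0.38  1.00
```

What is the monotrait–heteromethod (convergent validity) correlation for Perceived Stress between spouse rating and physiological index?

Same trait (PS), different methods: r(PS1, PS2) = 0.59.

0.59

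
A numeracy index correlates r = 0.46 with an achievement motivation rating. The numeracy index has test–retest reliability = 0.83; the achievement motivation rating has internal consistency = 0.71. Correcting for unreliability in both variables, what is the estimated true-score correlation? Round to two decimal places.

r_true = r_obs / √(r_xx · r_yy) = 0.46 / √(0.83 × 0.71) = 0.46 / √0.5893 = 0.46 / 0.7677 ≈ 0.60.

0.60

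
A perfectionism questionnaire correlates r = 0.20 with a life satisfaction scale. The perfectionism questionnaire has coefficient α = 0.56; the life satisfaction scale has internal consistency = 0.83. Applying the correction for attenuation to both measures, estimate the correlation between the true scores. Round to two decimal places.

r_true = r_obs / √(r_xx · r_yy) = 0.20 / √(0.56 × 0.83) = 0.20 / √0.4648 = 0.20 / 0.6818 ≈ 0.29.

0.29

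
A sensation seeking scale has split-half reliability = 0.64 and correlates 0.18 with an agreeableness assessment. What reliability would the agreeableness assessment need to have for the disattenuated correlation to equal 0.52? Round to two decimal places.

r_true = r_obs / √(r_xx · r_yy) ⇒ 0.52 = 0.18 / √(0.64 · r_yy).
√(0.64 · r_yy) = 0.18 / 0.52 = 0.3462; 0.64 · r_yy = 0.1199; r_yy = 0.1199 / 0.64 ≈ 0.19.

0.19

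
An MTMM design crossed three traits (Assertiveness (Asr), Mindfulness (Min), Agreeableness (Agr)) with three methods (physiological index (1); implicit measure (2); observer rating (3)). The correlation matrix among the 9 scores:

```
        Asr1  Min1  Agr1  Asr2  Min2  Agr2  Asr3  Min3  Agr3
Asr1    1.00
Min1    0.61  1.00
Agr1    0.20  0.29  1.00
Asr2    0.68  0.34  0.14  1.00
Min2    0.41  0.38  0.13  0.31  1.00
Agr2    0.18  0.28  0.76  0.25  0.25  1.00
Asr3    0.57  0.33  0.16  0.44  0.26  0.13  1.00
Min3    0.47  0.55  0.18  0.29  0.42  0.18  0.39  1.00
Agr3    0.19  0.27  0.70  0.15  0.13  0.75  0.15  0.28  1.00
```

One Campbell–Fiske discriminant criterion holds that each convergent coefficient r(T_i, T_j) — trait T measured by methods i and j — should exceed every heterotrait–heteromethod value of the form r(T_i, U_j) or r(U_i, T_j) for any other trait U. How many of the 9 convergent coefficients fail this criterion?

1

Convergent coefficients and their comparison sets:
Asr (methods 1·2): 0.68 vs {0.41, 0.34, 0.18, 0.14} → pass.
Asr (methods 1·3): 0.57 vs {0.47, 0.33, 0.19, 0.16} → pass.
Asr (methods 2·3): 0.44 vs {0.29, 0.26, 0.15, 0.13} → pass.
Min (methods 1·2): 0.38 vs {0.34, 0.41, 0.28, 0.13} → fail.
Min (methods 1·3): 0.55 vs {0.33, 0.47, 0.27, 0.18} → pass.
Min (methods 2·3): 0.42 vs {0.26, 0.29, 0.13, 0.18} → pass.
Agr (methods 1·2): 0.76 vs {0.14, 0.18, 0.13, 0.28} → pass.
Agr (methods 1·3): 0.70 vs {0.16, 0.19, 0.18, 0.27} → pass.
Agr (methods 2·3): 0.75 vs {0.13, 0.15, 0.18, 0.13} → pass.
1 of 9 fail.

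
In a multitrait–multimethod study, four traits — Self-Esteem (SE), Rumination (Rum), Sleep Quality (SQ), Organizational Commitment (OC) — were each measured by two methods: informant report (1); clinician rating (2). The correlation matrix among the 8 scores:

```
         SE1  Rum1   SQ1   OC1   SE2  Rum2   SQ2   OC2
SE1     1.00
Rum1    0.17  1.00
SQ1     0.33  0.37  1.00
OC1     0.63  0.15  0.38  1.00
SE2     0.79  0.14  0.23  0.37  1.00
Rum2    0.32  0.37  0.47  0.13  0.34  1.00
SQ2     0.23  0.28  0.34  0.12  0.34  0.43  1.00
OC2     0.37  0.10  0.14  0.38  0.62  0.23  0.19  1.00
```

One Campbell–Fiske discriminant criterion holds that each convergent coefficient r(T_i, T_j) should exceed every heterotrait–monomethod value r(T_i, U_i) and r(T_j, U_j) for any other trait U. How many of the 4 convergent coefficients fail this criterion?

Each convergent coefficient versus the relevant comparison correlations:
SE (methods 1·2): 0.79 vs {0.17, 0.34, 0.33, 0.34, 0.63, 0.62} → pass.
Rum (methods 1·2): 0.37 vs {0.17, 0.34, 0.37, 0.43, 0.15, 0.23} → fail.
SQ (methods 1·2): 0.34 vs {0.33, 0.34, 0.37, 0.43, 0.38, 0.19} → fail.
OC (methods 1·2): 0.38 vs {0.63, 0.62, 0.15, 0.23, 0.38, 0.19} → fail.
3 of 4 fail.

3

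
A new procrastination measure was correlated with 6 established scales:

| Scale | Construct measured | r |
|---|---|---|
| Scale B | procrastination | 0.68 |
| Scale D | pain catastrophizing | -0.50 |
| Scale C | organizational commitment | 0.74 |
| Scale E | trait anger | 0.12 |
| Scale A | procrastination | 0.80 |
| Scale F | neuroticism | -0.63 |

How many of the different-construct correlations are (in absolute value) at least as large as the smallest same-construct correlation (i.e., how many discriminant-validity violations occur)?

Convergent (same construct = procrastination): Scale B, Scale A.
Smallest convergent = 0.68. Discriminant |r|: 0.50, 0.74, 0.12, 0.63; count ≥ 0.68 → 1.

1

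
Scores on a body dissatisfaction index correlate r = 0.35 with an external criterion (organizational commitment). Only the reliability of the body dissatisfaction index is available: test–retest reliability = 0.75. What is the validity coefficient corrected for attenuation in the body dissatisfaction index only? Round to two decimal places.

0.40

Single correction: r_c = r_obs / √r_xx = 0.35 / √0.75 = 0.35 / 0.8660 ≈ 0.40.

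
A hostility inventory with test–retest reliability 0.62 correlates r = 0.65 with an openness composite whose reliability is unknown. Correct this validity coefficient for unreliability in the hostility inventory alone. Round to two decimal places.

0.83

Single correction: r_c = r_obs / √r_xx = 0.65 / √0.62 = 0.65 / 0.7874 ≈ 0.83.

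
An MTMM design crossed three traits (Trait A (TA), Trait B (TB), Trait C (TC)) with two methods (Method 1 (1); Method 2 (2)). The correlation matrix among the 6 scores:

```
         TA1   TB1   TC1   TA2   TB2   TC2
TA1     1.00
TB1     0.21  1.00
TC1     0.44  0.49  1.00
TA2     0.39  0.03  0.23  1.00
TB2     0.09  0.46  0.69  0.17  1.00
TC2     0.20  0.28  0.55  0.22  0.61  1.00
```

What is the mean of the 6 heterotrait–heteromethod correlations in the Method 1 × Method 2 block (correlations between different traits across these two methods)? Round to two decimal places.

HTHM values (method 1 × method 2): 0.09, 0.20, 0.03, 0.28, 0.23, 0.69; mean = 1.52/6 = 0.25.

0.25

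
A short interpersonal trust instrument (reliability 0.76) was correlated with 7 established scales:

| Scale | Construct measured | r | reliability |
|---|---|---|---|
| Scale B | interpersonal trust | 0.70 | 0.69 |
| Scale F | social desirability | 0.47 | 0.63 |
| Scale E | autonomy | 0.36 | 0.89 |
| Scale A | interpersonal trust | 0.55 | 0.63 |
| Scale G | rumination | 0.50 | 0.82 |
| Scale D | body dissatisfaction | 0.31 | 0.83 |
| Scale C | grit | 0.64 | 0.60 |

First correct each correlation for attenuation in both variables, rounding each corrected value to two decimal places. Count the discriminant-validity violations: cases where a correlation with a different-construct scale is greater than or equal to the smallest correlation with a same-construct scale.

1

Disattenuated r (r / √(r_scale · r_new)):
  Scale B (conv): 0.70 / √(0.69·0.76) = 0.97
  Scale F (disc): 0.47 / √(0.63·0.76) = 0.68
  Scale E (disc): 0.36 / √(0.89·0.76) = 0.44
  Scale A (conv): 0.55 / √(0.63·0.76) = 0.79
  Scale G (disc): 0.50 / √(0.82·0.76) = 0.63
  Scale D (disc): 0.31 / √(0.83·0.76) = 0.39
  Scale C (disc): 0.64 / √(0.60·0.76) = 0.95
Smallest convergent = 0.79. Discriminant values: 0.68, 0.44, 0.63, 0.39, 0.95; count ≥ 0.79 → 1.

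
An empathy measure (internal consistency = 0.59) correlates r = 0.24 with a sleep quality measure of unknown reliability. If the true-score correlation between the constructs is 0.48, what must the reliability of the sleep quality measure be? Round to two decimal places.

0.42

r_true = r_obs / √(r_xx · r_yy) ⇒ 0.48 = 0.24 / √(0.59 · r_yy).
√(0.59 · r_yy) = 0.24 / 0.48 = 0.5000; 0.59 · r_yy = 0.2500; r_yy = 0.2500 / 0.59 ≈ 0.42.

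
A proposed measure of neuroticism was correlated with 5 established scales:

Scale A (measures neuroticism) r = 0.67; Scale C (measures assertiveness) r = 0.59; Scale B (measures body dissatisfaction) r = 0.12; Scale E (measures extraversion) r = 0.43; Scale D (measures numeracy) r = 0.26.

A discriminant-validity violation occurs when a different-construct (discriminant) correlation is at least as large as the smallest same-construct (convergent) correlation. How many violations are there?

0

Convergent (same construct = neuroticism): Scale A.
Smallest convergent = 0.67. Discriminant values: 0.59, 0.12, 0.43, 0.26; count ≥ 0.67 → 0.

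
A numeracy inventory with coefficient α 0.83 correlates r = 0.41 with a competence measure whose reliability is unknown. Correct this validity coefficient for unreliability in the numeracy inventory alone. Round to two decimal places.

Single correction: r_c = r_obs / √r_xx = 0.41 / √0.83 = 0.41 / 0.9110 ≈ 0.45.

0.45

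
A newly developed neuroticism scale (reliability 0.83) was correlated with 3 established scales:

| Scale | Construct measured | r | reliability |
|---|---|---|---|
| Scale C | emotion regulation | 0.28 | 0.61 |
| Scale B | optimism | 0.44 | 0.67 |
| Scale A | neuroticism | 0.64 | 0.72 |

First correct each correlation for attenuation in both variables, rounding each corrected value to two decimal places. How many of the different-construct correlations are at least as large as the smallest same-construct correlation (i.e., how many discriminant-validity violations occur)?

Disattenuated r (r / √(r_scale · r_new)):
  Scale C (disc): 0.28 / √(0.61·0.83) = 0.39
  Scale B (disc): 0.44 / √(0.67·0.83) = 0.59
  Scale A (conv): 0.64 / √(0.72·0.83) = 0.83
Smallest convergent = 0.83. Discriminant values: 0.39, 0.59; count ≥ 0.83 → 0.

0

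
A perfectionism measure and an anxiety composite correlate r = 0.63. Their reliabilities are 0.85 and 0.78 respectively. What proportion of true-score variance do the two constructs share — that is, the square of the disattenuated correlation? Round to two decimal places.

0.60

Disattenuated r = 0.63 / √(0.85 × 0.78) = 0.63 / 0.8142 = 0.7738.
Shared true-score variance = 0.7738² = 0.5988 ≈ 0.60.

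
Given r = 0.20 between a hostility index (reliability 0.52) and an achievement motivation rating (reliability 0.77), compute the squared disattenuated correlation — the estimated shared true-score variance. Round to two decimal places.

0.10

Disattenuated r = 0.20 / √(0.52 × 0.77) = 0.20 / 0.6328 = 0.3161.
Shared true-score variance = 0.3161² = 0.0999 ≈ 0.10.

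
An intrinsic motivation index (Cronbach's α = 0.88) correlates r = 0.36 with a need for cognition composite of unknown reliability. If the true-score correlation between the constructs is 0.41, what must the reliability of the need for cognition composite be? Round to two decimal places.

0.88

r_true = r_obs / √(r_xx · r_yy) ⇒ 0.41 = 0.36 / √(0.88 · r_yy).
√(0.88 · r_yy) = 0.36 / 0.41 = 0.8780; 0.88 · r_yy = 0.7709; r_yy = 0.7709 / 0.88 ≈ 0.88.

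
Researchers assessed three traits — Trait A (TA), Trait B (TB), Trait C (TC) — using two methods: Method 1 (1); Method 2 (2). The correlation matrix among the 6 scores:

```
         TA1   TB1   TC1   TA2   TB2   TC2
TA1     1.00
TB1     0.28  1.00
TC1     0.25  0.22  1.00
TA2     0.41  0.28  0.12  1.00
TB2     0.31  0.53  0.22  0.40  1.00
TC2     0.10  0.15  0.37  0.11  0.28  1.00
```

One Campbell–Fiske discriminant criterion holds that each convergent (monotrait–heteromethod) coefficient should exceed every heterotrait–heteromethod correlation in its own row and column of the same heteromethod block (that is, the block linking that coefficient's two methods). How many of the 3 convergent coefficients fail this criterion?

Checking each validity diagonal entry against its comparison values:
TA (methods 1·2): 0.41 vs {0.31, 0.28, 0.10, 0.12} → pass.
TB (methods 1·2): 0.53 vs {0.28, 0.31, 0.15, 0.22} → pass.
TC (methods 1·2): 0.37 vs {0.12, 0.10, 0.22, 0.15} → pass.
0 of 3 fail.

0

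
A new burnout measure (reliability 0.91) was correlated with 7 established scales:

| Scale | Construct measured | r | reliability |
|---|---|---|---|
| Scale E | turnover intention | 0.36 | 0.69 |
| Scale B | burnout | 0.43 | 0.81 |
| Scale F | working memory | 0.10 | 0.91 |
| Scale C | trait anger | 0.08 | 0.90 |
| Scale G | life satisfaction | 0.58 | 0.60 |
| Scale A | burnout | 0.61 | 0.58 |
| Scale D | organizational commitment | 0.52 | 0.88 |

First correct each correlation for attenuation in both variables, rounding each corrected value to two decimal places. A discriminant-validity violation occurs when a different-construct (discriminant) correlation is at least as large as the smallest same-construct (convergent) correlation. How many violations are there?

Disattenuated r (r / √(r_scale · r_new)):
  Scale E (disc): 0.36 / √(0.69·0.91) = 0.45
  Scale B (conv): 0.43 / √(0.81·0.91) = 0.50
  Scale F (disc): 0.10 / √(0.91·0.91) = 0.11
  Scale C (disc): 0.08 / √(0.90·0.91) = 0.09
  Scale G (disc): 0.58 / √(0.60·0.91) = 0.78
  Scale A (conv): 0.61 / √(0.58·0.91) = 0.84
  Scale D (disc): 0.52 / √(0.88·0.91) = 0.58
Smallest convergent = 0.50. Discriminant values: 0.45, 0.11, 0.09, 0.78, 0.58; count ≥ 0.50 → 2.

2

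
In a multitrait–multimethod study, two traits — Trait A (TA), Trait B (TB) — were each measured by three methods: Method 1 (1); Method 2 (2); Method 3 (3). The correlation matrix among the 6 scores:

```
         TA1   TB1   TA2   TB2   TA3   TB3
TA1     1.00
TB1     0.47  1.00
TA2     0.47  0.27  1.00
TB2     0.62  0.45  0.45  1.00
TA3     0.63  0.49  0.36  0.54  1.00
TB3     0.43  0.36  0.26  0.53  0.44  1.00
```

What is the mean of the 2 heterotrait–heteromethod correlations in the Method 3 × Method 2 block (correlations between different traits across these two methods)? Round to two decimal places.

HTHM values (method 3 × method 2): 0.54, 0.26; mean = 0.80/2 = 0.40.

0.40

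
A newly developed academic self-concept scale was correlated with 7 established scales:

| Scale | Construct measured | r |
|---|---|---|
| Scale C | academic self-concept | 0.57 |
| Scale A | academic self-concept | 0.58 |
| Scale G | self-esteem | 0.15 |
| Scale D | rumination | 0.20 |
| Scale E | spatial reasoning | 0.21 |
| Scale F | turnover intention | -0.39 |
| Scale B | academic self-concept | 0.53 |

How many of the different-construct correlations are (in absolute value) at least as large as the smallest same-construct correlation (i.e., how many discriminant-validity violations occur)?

Convergent (same construct = academic self-concept): Scale C, Scale A, Scale B.
Smallest convergent = 0.53. Discriminant |r|: 0.15, 0.20, 0.21, 0.39; count ≥ 0.53 → 0.

0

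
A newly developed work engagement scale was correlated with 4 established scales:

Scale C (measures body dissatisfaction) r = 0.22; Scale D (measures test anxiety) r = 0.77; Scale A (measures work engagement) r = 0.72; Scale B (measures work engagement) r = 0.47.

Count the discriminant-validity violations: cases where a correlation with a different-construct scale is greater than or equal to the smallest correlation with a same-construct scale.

Convergent (same construct = work engagement): Scale A, Scale B.
Smallest convergent = 0.47. Discriminant values: 0.22, 0.77; count ≥ 0.47 → 1.

1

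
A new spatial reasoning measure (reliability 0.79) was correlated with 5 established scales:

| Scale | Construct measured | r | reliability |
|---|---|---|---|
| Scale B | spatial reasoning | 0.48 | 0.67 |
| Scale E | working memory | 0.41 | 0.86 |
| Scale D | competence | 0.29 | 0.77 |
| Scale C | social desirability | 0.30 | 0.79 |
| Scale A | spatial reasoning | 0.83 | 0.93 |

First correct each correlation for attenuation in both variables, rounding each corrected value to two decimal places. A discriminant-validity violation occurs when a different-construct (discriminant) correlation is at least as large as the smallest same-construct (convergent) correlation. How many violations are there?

0

Disattenuated r (r / √(r_scale · r_new)):
  Scale B (conv): 0.48 / √(0.67·0.79) = 0.66
  Scale E (disc): 0.41 / √(0.86·0.79) = 0.50
  Scale D (disc): 0.29 / √(0.77·0.79) = 0.37
  Scale C (disc): 0.30 / √(0.79·0.79) = 0.38
  Scale A (conv): 0.83 / √(0.93·0.79) = 0.97
Smallest convergent = 0.66. Discriminant values: 0.50, 0.37, 0.38; count ≥ 0.66 → 0.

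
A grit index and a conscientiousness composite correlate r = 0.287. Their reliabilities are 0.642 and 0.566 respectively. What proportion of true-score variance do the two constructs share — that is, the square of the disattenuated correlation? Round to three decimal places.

Disattenuated r = 0.287 / √(0.642 × 0.566) = 0.287 / 0.6028 = 0.4761.
Shared true-score variance = 0.4761² = 0.2267 ≈ 0.227.

0.227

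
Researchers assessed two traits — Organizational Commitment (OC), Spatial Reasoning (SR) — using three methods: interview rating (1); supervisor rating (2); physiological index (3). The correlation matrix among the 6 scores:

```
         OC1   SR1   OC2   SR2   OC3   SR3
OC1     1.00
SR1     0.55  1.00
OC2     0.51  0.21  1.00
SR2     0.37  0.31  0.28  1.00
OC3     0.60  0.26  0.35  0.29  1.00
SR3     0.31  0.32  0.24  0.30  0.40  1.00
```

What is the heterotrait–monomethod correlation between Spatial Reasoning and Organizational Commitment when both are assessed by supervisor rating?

Different traits, same method: r(SR2, OC2) = 0.28.

0.28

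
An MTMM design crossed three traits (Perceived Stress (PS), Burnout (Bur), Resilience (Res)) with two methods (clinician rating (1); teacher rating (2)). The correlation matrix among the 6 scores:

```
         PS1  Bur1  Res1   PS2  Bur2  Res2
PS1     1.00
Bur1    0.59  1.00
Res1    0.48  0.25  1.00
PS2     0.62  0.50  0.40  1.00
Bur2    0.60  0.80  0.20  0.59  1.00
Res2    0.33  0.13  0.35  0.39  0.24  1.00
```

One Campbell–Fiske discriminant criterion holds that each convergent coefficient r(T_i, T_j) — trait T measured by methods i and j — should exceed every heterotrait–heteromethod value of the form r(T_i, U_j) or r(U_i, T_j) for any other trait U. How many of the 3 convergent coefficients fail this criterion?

Each convergent coefficient versus the relevant comparison correlations:
PS (methods 1·2): 0.62 vs {0.60, 0.50, 0.33, 0.40} → pass.
Bur (methods 1·2): 0.80 vs {0.50, 0.60, 0.13, 0.20} → pass.
Res (methods 1·2): 0.35 vs {0.40, 0.33, 0.20, 0.13} → fail.
1 of 3 fail.

1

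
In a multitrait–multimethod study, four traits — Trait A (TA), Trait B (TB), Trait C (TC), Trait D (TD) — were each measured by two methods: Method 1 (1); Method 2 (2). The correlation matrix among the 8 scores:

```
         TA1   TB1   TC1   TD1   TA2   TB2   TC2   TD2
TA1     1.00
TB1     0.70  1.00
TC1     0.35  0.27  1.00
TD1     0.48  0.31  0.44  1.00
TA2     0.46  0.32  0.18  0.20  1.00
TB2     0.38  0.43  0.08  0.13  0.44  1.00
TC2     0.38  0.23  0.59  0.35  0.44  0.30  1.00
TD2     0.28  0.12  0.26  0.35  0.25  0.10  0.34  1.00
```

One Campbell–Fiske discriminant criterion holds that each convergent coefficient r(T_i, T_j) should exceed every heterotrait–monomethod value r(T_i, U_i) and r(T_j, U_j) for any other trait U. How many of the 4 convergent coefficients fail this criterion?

Convergent coefficients and their comparison sets:
TA (methods 1·2): 0.46 vs {0.70, 0.44, 0.35, 0.44, 0.48, 0.25} → fail.
TB (methods 1·2): 0.43 vs {0.70, 0.44, 0.27, 0.30, 0.31, 0.10} → fail.
TC (methods 1·2): 0.59 vs {0.35, 0.44, 0.27, 0.30, 0.44, 0.34} → pass.
TD (methods 1·2): 0.35 vs {0.48, 0.25, 0.31, 0.10, 0.44, 0.34} → fail.
3 of 4 fail.

3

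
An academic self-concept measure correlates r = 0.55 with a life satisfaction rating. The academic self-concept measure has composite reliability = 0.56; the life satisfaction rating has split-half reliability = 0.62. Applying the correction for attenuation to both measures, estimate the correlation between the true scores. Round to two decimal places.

r_true = r_obs / √(r_xx · r_yy) = 0.55 / √(0.56 × 0.62) = 0.55 / √0.3472 = 0.55 / 0.5892 ≈ 0.93.

0.93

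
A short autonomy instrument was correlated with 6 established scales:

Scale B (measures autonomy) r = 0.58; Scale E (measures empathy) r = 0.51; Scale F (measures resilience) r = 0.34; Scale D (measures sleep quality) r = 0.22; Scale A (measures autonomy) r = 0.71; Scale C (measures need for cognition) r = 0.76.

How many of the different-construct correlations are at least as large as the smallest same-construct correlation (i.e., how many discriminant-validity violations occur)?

Convergent (same construct = autonomy): Scale B, Scale A.
Smallest convergent = 0.58. Discriminant values: 0.51, 0.34, 0.22, 0.76; count ≥ 0.58 → 1.

1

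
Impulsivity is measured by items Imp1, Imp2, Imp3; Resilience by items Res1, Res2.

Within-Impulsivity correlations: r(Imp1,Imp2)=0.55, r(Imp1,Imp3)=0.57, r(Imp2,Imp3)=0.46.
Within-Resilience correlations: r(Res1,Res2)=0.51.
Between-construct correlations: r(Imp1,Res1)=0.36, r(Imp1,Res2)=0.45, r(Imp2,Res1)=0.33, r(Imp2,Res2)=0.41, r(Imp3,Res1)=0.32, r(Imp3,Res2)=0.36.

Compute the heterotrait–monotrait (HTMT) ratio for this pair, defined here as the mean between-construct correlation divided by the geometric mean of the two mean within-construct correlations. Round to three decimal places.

Between-construct mean = 2.23/6 = 0.3717.
Mean within-Imp = 1.58/3 = 0.5267; mean within-Res = 0.51/1 = 0.5100.
Geometric mean = √(0.5267 × 0.5100) = 0.5183.
HTMT = 0.3717 / 0.5183 = 0.717.

0.717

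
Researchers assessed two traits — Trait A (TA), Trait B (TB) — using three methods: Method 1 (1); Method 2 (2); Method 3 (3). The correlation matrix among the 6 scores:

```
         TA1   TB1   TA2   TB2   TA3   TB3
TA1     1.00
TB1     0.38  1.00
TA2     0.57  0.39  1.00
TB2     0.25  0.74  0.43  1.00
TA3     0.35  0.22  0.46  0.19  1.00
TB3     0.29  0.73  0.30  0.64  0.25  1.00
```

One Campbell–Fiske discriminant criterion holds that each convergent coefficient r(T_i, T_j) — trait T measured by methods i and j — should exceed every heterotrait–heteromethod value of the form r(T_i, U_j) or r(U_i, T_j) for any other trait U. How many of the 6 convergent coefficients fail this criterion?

Each convergent coefficient versus the relevant comparison correlations:
TA (methods 1·2): 0.57 vs {0.25, 0.39} → pass.
TA (methods 1·3): 0.35 vs {0.29, 0.22} → pass.
TA (methods 2·3): 0.46 vs {0.30, 0.19} → pass.
TB (methods 1·2): 0.74 vs {0.39, 0.25} → pass.
TB (methods 1·3): 0.73 vs {0.22, 0.29} → pass.
TB (methods 2·3): 0.64 vs {0.19, 0.30} → pass.
0 of 6 fail.

0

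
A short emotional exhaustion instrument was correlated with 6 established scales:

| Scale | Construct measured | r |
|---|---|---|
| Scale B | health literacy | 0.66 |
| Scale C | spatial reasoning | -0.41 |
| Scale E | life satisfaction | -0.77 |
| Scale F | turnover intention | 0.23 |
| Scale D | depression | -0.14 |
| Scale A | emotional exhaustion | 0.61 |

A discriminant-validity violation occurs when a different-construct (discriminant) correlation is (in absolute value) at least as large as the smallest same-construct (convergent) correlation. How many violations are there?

Convergent (same construct = emotional exhaustion): Scale A.
Smallest convergent = 0.61. Discriminant |r|: 0.66, 0.41, 0.77, 0.23, 0.14; count ≥ 0.61 → 2.

2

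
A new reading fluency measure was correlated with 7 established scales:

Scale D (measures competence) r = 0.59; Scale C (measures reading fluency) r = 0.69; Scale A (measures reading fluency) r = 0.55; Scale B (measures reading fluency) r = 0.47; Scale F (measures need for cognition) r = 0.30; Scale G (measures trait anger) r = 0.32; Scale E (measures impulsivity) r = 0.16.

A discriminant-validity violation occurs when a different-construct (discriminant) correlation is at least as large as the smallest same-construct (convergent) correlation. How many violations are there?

1

Convergent (same construct = reading fluency): Scale C, Scale A, Scale B.
Smallest convergent = 0.47. Discriminant values: 0.59, 0.30, 0.32, 0.16; count ≥ 0.47 → 1.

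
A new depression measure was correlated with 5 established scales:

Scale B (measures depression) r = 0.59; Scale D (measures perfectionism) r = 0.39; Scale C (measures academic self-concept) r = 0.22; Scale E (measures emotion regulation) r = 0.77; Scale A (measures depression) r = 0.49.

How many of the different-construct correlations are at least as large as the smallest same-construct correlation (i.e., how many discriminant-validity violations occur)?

1

Convergent (same construct = depression): Scale B, Scale A.
Smallest convergent = 0.49. Discriminant values: 0.39, 0.22, 0.77; count ≥ 0.49 → 1.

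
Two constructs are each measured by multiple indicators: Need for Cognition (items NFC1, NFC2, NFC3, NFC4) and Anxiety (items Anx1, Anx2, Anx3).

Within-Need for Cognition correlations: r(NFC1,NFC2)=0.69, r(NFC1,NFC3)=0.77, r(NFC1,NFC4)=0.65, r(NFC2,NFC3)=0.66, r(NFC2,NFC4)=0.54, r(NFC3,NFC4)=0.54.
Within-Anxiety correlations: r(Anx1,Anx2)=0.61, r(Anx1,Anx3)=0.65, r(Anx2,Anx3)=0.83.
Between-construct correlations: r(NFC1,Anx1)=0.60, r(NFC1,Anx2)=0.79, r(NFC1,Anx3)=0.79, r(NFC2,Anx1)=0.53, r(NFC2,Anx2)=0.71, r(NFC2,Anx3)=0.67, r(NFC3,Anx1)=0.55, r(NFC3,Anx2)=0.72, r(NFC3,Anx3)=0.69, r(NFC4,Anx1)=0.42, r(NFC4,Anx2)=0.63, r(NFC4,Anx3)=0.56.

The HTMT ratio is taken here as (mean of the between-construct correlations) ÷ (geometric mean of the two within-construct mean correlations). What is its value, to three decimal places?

Between-construct mean = 7.66/12 = 0.6383.
Mean within-NFC = 3.85/6 = 0.6417; mean within-Anx = 2.09/3 = 0.6967.
Geometric mean = √(0.6417 × 0.6967) = 0.6686.
HTMT = 0.6383 / 0.6686 = 0.955.

0.955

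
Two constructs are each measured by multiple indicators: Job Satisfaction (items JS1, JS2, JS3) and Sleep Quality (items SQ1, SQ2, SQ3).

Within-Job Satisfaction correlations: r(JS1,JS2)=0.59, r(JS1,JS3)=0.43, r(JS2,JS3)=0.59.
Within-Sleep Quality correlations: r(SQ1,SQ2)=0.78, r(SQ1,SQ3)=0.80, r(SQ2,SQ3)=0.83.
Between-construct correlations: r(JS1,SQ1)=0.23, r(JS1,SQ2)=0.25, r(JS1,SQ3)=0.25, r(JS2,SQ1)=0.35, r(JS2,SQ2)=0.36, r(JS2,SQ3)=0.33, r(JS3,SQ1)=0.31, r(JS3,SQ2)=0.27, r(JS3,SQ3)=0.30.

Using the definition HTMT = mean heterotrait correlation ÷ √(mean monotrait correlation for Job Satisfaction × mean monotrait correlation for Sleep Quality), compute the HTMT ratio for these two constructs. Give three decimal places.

Mean between = 2.65/9 = 0.2944.
Mean within-JS = 1.61/3 = 0.5367; mean within-SQ = 2.41/3 = 0.8033.
Geometric mean = √(0.5367 × 0.8033) = 0.6566.
HTMT = 0.2944 / 0.6566 = 0.448.

0.448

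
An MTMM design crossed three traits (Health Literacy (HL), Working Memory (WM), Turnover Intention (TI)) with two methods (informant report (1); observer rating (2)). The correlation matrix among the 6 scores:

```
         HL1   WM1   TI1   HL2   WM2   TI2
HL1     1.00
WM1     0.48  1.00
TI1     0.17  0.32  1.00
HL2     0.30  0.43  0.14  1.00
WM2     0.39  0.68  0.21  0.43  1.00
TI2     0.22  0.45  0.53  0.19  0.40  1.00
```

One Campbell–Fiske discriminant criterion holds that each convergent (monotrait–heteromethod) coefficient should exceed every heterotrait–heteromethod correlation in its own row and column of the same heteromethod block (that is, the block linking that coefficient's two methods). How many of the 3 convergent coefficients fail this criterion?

1

Convergent coefficients and their comparison sets:
HL (methods 1·2): 0.30 vs {0.39, 0.43, 0.22, 0.14} → fail.
WM (methods 1·2): 0.68 vs {0.43, 0.39, 0.45, 0.21} → pass.
TI (methods 1·2): 0.53 vs {0.14, 0.22, 0.21, 0.45} → pass.
1 of 3 fail.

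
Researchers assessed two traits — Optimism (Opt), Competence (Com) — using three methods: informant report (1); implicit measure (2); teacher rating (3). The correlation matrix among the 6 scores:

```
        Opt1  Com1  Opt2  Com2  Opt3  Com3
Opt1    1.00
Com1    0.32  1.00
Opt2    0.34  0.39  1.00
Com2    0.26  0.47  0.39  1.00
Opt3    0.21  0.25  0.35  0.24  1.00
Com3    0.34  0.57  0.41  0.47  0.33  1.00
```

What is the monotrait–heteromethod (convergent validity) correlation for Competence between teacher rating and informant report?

Same trait (Com), different methods: r(Com3, Com1) = 0.57.

0.57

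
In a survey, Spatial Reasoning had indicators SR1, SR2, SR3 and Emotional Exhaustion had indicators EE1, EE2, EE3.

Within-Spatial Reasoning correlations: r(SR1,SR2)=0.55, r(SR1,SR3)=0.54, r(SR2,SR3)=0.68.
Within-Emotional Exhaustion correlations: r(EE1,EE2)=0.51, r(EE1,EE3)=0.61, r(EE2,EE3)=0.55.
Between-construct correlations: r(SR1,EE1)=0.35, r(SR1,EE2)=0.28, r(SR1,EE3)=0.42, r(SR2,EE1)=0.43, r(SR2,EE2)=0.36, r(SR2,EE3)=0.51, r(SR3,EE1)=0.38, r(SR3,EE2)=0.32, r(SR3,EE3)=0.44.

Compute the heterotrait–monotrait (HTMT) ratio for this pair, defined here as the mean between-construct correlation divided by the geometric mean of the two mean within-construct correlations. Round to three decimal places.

Mean heterotrait r = 3.49/9 = 0.3878.
Mean within-SR = 1.77/3 = 0.5900; mean within-EE = 1.67/3 = 0.5567.
Geometric mean = √(0.5900 × 0.5567) = 0.5731.
HTMT = 0.3878 / 0.5731 = 0.677.

0.677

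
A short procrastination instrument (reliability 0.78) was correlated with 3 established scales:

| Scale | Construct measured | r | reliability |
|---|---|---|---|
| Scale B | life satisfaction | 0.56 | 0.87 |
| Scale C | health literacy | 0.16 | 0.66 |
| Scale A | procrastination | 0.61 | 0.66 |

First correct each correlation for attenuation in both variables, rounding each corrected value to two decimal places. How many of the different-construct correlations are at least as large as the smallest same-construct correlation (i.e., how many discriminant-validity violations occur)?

0

Disattenuated r (r / √(r_scale · r_new)):
  Scale B (disc): 0.56 / √(0.87·0.78) = 0.68
  Scale C (disc): 0.16 / √(0.66·0.78) = 0.22
  Scale A (conv): 0.61 / √(0.66·0.78) = 0.85
Smallest convergent = 0.85. Discriminant values: 0.68, 0.22; count ≥ 0.85 → 0.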